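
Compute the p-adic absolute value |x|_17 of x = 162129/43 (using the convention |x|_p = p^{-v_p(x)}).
|162129/43|_17 = 1/4913

Step 1 — compute v_17(x) by factoring powers of 17 out of the numerator and denominator: v_17(162129/43) = 3. Step 2 — apply |x|_p = p^{-v_p(x)} = 17^{-3} = 1/4913.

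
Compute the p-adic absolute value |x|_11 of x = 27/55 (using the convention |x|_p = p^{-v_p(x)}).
|27/55|_11 = 11

Step 1 — compute v_11(x) by factoring powers of 11 out of the numerator and denominator: v_11(27/55) = -1. Step 2 — apply |x|_p = p^{-v_p(x)} = 11^{1} = 11.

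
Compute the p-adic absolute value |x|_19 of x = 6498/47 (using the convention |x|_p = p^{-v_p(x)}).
|6498/47|_19 = 1/361

Step 1 — compute v_19(x) by factoring powers of 19 out of the numerator and denominator: v_19(6498/47) = 2. Step 2 — apply |x|_p = p^{-v_p(x)} = 19^{-2} = 1/361.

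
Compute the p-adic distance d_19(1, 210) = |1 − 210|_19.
d_19(1, 210) = 1/19

Step 1 — x − y = 1 − 210 = -209. Step 2 — v_19(-209) = 1 (factor: -209 = −(19^1 · 11); the sign does not affect v_p). Step 3 — |x − y|_19 = 19^{-1} = 1/19.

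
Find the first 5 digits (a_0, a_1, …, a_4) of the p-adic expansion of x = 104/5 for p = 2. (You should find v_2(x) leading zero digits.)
(a_0, …, a_4) = (0, 0, 0, 1, 0)

v_2(104/5) = 3, so a_0 = ... = a_2 = 0. Factor out: x = 2^3 · u with u = 13/5 a unit in ℤ_2. Expand u iteratively via a_{v+i} = u_i mod 2, u_{i+1} = (u_i − a_{v+i})/2:
  u_0 = 13/5;  a_3 = 1;  u_1 = (u_0 − 1)/2 = 4/5
  u_1 = 4/5;  a_4 = 0;  u_2 = (u_1 − 0)/2 = 2/5
Digits: (0, 0, 0, 1, 0).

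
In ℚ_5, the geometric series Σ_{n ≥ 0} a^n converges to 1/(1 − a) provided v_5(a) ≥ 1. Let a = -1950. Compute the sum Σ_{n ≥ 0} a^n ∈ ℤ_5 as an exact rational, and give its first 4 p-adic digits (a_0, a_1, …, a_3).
Σ a^n = 1/(1 − a) = 1/1951;  first 4 digits = (1, 0, 2, 4)

v_5(a) = 2 ≥ 1, so the series converges in ℤ_5 to 1/(1 − a) = 1/(1 − (-1950)) = 1/1951. Expand this rational in ℤ_5: compute digits iteratively via d_i = x_i mod 5, x_{i+1} = (x_i − d_i)/5. The first 4 digits are (1, 0, 2, 4).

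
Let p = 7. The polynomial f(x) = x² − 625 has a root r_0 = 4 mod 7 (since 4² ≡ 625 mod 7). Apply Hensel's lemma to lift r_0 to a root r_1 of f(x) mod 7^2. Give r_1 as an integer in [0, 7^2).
r_1 = 25 (mod 49)

Hensel's recurrence: r_{i+1} = r_i − f(r_i)·(f′(r_i))^{-1} mod 7^{i+2}, with f′(x) = 2x. Iterate:
  r_0 = 4 (mod 7)
  r_1 = 25 (mod 49)
Final: r_1 = 25, and one checks f(r_1) ≡ 0 mod 7^2.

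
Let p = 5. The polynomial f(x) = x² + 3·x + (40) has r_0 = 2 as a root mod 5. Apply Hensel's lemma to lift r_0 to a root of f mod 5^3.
r_2 = 102 (mod 125)

Hensel: r_{i+1} = r_i − f(r_i)·(f′(r_i))^{-1} mod 5^{i+2}, f′(x) = 2x + 3. Iterate:
  r_0 = 2 (mod 5)
  r_1 = 2 (mod 25)
  r_2 = 102 (mod 125)
Final: r = 102 satisfies f(r) ≡ 0 mod 5^3.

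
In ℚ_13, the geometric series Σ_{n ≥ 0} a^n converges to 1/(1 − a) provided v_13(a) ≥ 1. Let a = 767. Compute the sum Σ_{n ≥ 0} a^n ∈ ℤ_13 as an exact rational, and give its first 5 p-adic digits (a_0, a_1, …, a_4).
Σ a^n = 1/(1 − a) = -1/766;  first 5 digits = (1, 7, 1, 0, 7)

v_13(a) = 1 ≥ 1, so the series converges in ℤ_13 to 1/(1 − a) = 1/(1 − 767) = -1/766. Expand this rational in ℤ_13: compute digits iteratively via d_i = x_i mod 13, x_{i+1} = (x_i − d_i)/13. The first 5 digits are (1, 7, 1, 0, 7).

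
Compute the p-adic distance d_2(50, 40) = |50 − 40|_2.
d_2(50, 40) = 1/2

Step 1 — x − y = 50 − 40 = 10. Step 2 — v_2(10) = 1 (factor: 10 = (2^1 · 5); the sign does not affect v_p). Step 3 — |x − y|_2 = 2^{-1} = 1/2.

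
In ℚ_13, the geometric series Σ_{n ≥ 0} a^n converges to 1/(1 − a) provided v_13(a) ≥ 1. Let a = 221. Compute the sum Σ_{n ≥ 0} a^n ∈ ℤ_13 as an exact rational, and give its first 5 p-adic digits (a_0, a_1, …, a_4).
Σ a^n = 1/(1 − a) = -1/220;  first 5 digits = (1, 4, 4, 8, 11)

v_13(a) = 1 ≥ 1, so the series converges in ℤ_13 to 1/(1 − a) = 1/(1 − 221) = -1/220. Expand this rational in ℤ_13: compute digits iteratively via d_i = x_i mod 13, x_{i+1} = (x_i − d_i)/13. The first 5 digits are (1, 4, 4, 8, 11).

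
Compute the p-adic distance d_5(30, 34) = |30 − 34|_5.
d_5(30, 34) = 1

Step 1 — x − y = 30 − 34 = -4. Step 2 — v_5(-4) = 0 (factor: -4 = −(5^0 · 4); the sign does not affect v_p). Step 3 — |x − y|_5 = 5^{0} = 1.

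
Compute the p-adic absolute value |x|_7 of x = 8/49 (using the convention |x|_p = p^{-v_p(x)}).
|8/49|_7 = 49

Step 1 — compute v_7(x) by factoring powers of 7 out of the numerator and denominator: v_7(8/49) = -2. Step 2 — apply |x|_p = p^{-v_p(x)} = 7^{2} = 49.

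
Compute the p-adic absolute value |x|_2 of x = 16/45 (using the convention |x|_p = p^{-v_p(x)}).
|16/45|_2 = 1/16

Step 1 — compute v_2(x) by factoring powers of 2 out of the numerator and denominator: v_2(16/45) = 4. Step 2 — apply |x|_p = p^{-v_p(x)} = 2^{-4} = 1/16.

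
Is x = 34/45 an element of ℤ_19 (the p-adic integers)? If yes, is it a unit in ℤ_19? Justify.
x ∈ ℤ_19^× (unit); v_19(x) = 0

ℤ_19 = {x ∈ ℚ_19 : v_19(x) ≥ 0} and ℤ_19^× = {x ∈ ℤ_19 : v_19(x) = 0}. Here v_19(34/45) = v_19(num) − v_19(den) = 0; compare against these criteria.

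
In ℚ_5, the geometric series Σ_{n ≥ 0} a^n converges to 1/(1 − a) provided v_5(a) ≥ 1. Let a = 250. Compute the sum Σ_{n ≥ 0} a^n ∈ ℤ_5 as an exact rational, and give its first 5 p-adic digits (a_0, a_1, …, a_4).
Σ a^n = 1/(1 − a) = -1/249;  first 5 digits = (1, 0, 0, 2, 0)

v_5(a) = 3 ≥ 1, so the series converges in ℤ_5 to 1/(1 − a) = 1/(1 − 250) = -1/249. Expand this rational in ℤ_5: compute digits iteratively via d_i = x_i mod 5, x_{i+1} = (x_i − d_i)/5. The first 5 digits are (1, 0, 0, 2, 0).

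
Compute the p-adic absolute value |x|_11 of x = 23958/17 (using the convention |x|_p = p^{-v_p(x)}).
|23958/17|_11 = 1/1331

Step 1 — compute v_11(x) by factoring powers of 11 out of the numerator and denominator: v_11(23958/17) = 3. Step 2 — apply |x|_p = p^{-v_p(x)} = 11^{-3} = 1/1331.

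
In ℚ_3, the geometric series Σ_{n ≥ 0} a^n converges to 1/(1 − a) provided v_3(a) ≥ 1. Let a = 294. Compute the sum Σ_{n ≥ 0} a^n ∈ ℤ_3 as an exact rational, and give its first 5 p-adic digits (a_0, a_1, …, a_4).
Σ a^n = 1/(1 − a) = -1/293;  first 5 digits = (1, 2, 0, 1, 0)

v_3(a) = 1 ≥ 1, so the series converges in ℤ_3 to 1/(1 − a) = 1/(1 − 294) = -1/293. Expand this rational in ℤ_3: compute digits iteratively via d_i = x_i mod 3, x_{i+1} = (x_i − d_i)/3. The first 5 digits are (1, 2, 0, 1, 0).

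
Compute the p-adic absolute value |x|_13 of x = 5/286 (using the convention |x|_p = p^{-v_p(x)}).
|5/286|_13 = 13

Step 1 — compute v_13(x) by factoring powers of 13 out of the numerator and denominator: v_13(5/286) = -1. Step 2 — apply |x|_p = p^{-v_p(x)} = 13^{1} = 13.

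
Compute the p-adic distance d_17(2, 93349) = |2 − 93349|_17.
d_17(2, 93349) = 1/4913

Step 1 — x − y = 2 − 93349 = -93347. Step 2 — v_17(-93347) = 3 (factor: -93347 = −(17^3 · 19); the sign does not affect v_p). Step 3 — |x − y|_17 = 17^{-3} = 1/4913.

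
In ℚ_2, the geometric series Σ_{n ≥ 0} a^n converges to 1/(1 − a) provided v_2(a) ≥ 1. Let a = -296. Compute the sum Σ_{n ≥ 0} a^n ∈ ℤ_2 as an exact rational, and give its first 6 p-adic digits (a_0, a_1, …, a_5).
Σ a^n = 1/(1 − a) = 1/297;  first 6 digits = (1, 0, 0, 1, 1, 0)

v_2(a) = 3 ≥ 1, so the series converges in ℤ_2 to 1/(1 − a) = 1/(1 − (-296)) = 1/297. Expand this rational in ℤ_2: compute digits iteratively via d_i = x_i mod 2, x_{i+1} = (x_i − d_i)/2. The first 6 digits are (1, 0, 0, 1, 1, 0).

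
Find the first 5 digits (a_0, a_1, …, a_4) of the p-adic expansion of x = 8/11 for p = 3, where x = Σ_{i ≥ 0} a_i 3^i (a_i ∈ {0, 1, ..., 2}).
(a_0, …, a_4) = (1, 1, 1, 2, 0)

v_3(8/11) = 0 (numerator and denominator both coprime to 3), so x ∈ ℤ_3^×. Compute digits iteratively via a_i = x_i mod 3, x_{i+1} = (x_i − a_i)/3, with x_0 = x:
  x_0 = 8/11;  a_0 = 1;  x_1 = (x_0 − 1)/3 = -1/11
  x_1 = -1/11;  a_1 = 1;  x_2 = (x_1 − 1)/3 = -4/11
  x_2 = -4/11;  a_2 = 1;  x_3 = (x_2 − 1)/3 = -5/11
  x_3 = -5/11;  a_3 = 2;  x_4 = (x_3 − 2)/3 = -9/11
  x_4 = -9/11;  a_4 = 0;  x_5 = (x_4 − 0)/3 = -3/11
Digits: (1, 1, 1, 2, 0).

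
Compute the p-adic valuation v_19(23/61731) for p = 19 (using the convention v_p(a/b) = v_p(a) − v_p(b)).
v_19(23/61731) = -3

Factor powers of 19 from the numerator and denominator of the reduced fraction: 23 = 19^0 · 23 and 61731 = 19^3 · 9. Apply v_p(a/b) = v_p(a) − v_p(b): v_19(23/61731) = 0 − 3 = -3.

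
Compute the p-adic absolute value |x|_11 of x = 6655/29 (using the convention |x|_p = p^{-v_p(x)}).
|6655/29|_11 = 1/1331

Step 1 — compute v_11(x) by factoring powers of 11 out of the numerator and denominator: v_11(6655/29) = 3. Step 2 — apply |x|_p = p^{-v_p(x)} = 11^{-3} = 1/1331.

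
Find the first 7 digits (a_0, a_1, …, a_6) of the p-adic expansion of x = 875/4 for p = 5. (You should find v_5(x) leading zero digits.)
(a_0, …, a_6) = (0, 0, 0, 3, 1, 1, 1)

v_5(875/4) = 3, so a_0 = ... = a_2 = 0. Factor out: x = 5^3 · u with u = 7/4 a unit in ℤ_5. Expand u iteratively via a_{v+i} = u_i mod 5, u_{i+1} = (u_i − a_{v+i})/5:
  u_0 = 7/4;  a_3 = 3;  u_1 = (u_0 − 3)/5 = -1/4
  u_1 = -1/4;  a_4 = 1;  u_2 = (u_1 − 1)/5 = -1/4
  u_2 = -1/4;  a_5 = 1;  u_3 = (u_2 − 1)/5 = -1/4
  u_3 = -1/4;  a_6 = 1;  u_4 = (u_3 − 1)/5 = -1/4
Digits: (0, 0, 0, 3, 1, 1, 1).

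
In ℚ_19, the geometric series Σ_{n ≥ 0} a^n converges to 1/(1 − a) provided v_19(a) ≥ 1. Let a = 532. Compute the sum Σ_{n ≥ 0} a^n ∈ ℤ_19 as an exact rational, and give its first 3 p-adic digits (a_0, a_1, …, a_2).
Σ a^n = 1/(1 − a) = -1/531;  first 3 digits = (1, 9, 6)

v_19(a) = 1 ≥ 1, so the series converges in ℤ_19 to 1/(1 − a) = 1/(1 − 532) = -1/531. Expand this rational in ℤ_19: compute digits iteratively via d_i = x_i mod 19, x_{i+1} = (x_i − d_i)/19. The first 3 digits are (1, 9, 6).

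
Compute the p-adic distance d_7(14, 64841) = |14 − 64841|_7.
d_7(14, 64841) = 1/2401

Step 1 — x − y = 14 − 64841 = -64827. Step 2 — v_7(-64827) = 4 (factor: -64827 = −(7^4 · 27); the sign does not affect v_p). Step 3 — |x − y|_7 = 7^{-4} = 1/2401.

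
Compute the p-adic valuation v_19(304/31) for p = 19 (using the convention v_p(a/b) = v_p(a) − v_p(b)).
v_19(304/31) = 1

Factor powers of 19 from the numerator and denominator of the reduced fraction: 304 = 19^1 · 16 and 31 = 19^0 · 31. Apply v_p(a/b) = v_p(a) − v_p(b): v_19(304/31) = 1 − 0 = 1.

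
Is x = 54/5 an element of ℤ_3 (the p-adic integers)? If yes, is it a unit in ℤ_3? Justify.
x ∈ ℤ_3 but not a unit; v_3(x) = 3 > 0

ℤ_3 = {x ∈ ℚ_3 : v_3(x) ≥ 0} and ℤ_3^× = {x ∈ ℤ_3 : v_3(x) = 0}. Here v_3(54/5) = v_3(num) − v_3(den) = 3; compare against these criteria.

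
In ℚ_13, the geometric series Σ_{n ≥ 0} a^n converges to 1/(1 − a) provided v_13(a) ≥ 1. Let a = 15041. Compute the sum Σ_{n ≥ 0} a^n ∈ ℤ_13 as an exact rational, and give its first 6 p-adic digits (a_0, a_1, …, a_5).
Σ a^n = 1/(1 − a) = -1/15040;  first 6 digits = (1, 0, 11, 6, 4, 11)

v_13(a) = 2 ≥ 1, so the series converges in ℤ_13 to 1/(1 − a) = 1/(1 − 15041) = -1/15040. Expand this rational in ℤ_13: compute digits iteratively via d_i = x_i mod 13, x_{i+1} = (x_i − d_i)/13. The first 6 digits are (1, 0, 11, 6, 4, 11).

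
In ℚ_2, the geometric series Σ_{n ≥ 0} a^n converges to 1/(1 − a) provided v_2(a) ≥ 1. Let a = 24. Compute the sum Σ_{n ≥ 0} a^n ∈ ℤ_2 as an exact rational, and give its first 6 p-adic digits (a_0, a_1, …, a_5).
Σ a^n = 1/(1 − a) = -1/23;  first 6 digits = (1, 0, 0, 1, 1, 0)

v_2(a) = 3 ≥ 1, so the series converges in ℤ_2 to 1/(1 − a) = 1/(1 − 24) = -1/23. Expand this rational in ℤ_2: compute digits iteratively via d_i = x_i mod 2, x_{i+1} = (x_i − d_i)/2. The first 6 digits are (1, 0, 0, 1, 1, 0).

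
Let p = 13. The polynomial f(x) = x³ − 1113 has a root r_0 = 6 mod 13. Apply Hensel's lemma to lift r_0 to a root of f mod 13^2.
r_1 = 19 (mod 169)

Hensel: r_{i+1} = r_i − f(r_i)/f′(r_i) mod 13^{i+2}, where f′(x) = 3x². Iterate:
  r_0 = 6 (mod 13)
  r_1 = 19 (mod 169)
Final: r = 19 with f(r) ≡ 0 mod 13^2.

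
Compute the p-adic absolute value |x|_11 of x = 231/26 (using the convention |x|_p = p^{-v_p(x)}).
|231/26|_11 = 1/11

Step 1 — compute v_11(x) by factoring powers of 11 out of the numerator and denominator: v_11(231/26) = 1. Step 2 — apply |x|_p = p^{-v_p(x)} = 11^{-1} = 1/11.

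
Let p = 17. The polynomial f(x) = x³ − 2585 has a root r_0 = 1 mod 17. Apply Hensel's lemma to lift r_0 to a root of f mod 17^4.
r_3 = 60878 (mod 83521)

Hensel: r_{i+1} = r_i − f(r_i)/f′(r_i) mod 17^{i+2}, where f′(x) = 3x². Iterate:
  r_0 = 1 (mod 17)
  r_1 = 188 (mod 289)
  r_2 = 1922 (mod 4913)
  r_3 = 60878 (mod 83521)
Final: r = 60878 with f(r) ≡ 0 mod 17^4.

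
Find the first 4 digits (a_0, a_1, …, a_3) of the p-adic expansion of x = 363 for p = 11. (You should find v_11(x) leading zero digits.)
(a_0, …, a_3) = (0, 0, 3, 0)

v_11(363) = 2, so a_0 = ... = a_1 = 0. Factor out: x = 11^2 · u with u = 3 a unit in ℤ_11. Expand u iteratively via a_{v+i} = u_i mod 11, u_{i+1} = (u_i − a_{v+i})/11:
  u_0 = 3;  a_2 = 3;  u_1 = (u_0 − 3)/11 = 0
  u_1 = 0;  a_3 = 0;  u_2 = (u_1 − 0)/11 = 0
Digits: (0, 0, 3, 0).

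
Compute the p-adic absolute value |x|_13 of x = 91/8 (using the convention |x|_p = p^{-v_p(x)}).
|91/8|_13 = 1/13

Step 1 — compute v_13(x) by factoring powers of 13 out of the numerator and denominator: v_13(91/8) = 1. Step 2 — apply |x|_p = p^{-v_p(x)} = 13^{-1} = 1/13.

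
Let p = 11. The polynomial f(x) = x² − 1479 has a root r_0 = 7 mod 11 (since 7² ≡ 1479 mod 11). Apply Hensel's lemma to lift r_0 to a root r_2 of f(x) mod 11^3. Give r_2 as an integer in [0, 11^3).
r_2 = 887 (mod 1331)

Hensel's recurrence: r_{i+1} = r_i − f(r_i)·(f′(r_i))^{-1} mod 11^{i+2}, with f′(x) = 2x. Iterate:
  r_0 = 7 (mod 11)
  r_1 = 40 (mod 121)
  r_2 = 887 (mod 1331)
Final: r_2 = 887, and one checks f(r_2) ≡ 0 mod 11^3.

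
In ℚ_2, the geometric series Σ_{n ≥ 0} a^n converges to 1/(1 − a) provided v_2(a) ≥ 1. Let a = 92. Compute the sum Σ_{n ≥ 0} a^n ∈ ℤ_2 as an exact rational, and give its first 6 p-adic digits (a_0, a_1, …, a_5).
Σ a^n = 1/(1 − a) = -1/91;  first 6 digits = (1, 0, 1, 1, 0, 1)

v_2(a) = 2 ≥ 1, so the series converges in ℤ_2 to 1/(1 − a) = 1/(1 − 92) = -1/91. Expand this rational in ℤ_2: compute digits iteratively via d_i = x_i mod 2, x_{i+1} = (x_i − d_i)/2. The first 6 digits are (1, 0, 1, 1, 0, 1).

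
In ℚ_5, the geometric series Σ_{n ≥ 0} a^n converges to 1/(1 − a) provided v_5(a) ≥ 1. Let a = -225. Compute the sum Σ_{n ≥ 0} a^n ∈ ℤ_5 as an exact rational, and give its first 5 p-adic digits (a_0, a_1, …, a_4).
Σ a^n = 1/(1 − a) = 1/226;  first 5 digits = (1, 0, 1, 3, 0)

v_5(a) = 2 ≥ 1, so the series converges in ℤ_5 to 1/(1 − a) = 1/(1 − (-225)) = 1/226. Expand this rational in ℤ_5: compute digits iteratively via d_i = x_i mod 5, x_{i+1} = (x_i − d_i)/5. The first 5 digits are (1, 0, 1, 3, 0).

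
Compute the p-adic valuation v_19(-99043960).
v_19(-99043960) = 5

v_19(n) is the largest exponent k such that 19^k divides n. Factor out: -99043960 = -19^5 · 40. (Sign doesn't affect v_p.) So v_19(-99043960) = 5.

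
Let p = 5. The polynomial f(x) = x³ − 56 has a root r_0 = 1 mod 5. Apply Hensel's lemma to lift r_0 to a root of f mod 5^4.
r_3 = 586 (mod 625)

Hensel: r_{i+1} = r_i − f(r_i)/f′(r_i) mod 5^{i+2}, where f′(x) = 3x². Iterate:
  r_0 = 1 (mod 5)
  r_1 = 11 (mod 25)
  r_2 = 86 (mod 125)
  r_3 = 586 (mod 625)
Final: r = 586 with f(r) ≡ 0 mod 5^4.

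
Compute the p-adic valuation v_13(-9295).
v_13(-9295) = 2

v_13(n) is the largest exponent k such that 13^k divides n. Factor out: -9295 = -13^2 · 55. (Sign doesn't affect v_p.) So v_13(-9295) = 2.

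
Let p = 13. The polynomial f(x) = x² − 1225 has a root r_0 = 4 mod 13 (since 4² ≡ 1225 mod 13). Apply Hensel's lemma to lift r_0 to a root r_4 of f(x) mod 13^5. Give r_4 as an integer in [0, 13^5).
r_4 = 371258 (mod 371293)

Hensel's recurrence: r_{i+1} = r_i − f(r_i)·(f′(r_i))^{-1} mod 13^{i+2}, with f′(x) = 2x. Iterate:
  r_0 = 4 (mod 13)
  r_1 = 134 (mod 169)
  r_2 = 2162 (mod 2197)
  r_3 = 28526 (mod 28561)
  r_4 = 371258 (mod 371293)
Final: r_4 = 371258, and one checks f(r_4) ≡ 0 mod 13^5.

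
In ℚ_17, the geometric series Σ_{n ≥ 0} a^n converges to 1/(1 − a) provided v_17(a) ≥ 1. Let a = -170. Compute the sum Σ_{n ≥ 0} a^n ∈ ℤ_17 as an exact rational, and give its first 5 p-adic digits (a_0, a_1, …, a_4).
Σ a^n = 1/(1 − a) = 1/171;  first 5 digits = (1, 7, 14, 8, 13)

v_17(a) = 1 ≥ 1, so the series converges in ℤ_17 to 1/(1 − a) = 1/(1 − (-170)) = 1/171. Expand this rational in ℤ_17: compute digits iteratively via d_i = x_i mod 17, x_{i+1} = (x_i − d_i)/17. The first 5 digits are (1, 7, 14, 8, 13).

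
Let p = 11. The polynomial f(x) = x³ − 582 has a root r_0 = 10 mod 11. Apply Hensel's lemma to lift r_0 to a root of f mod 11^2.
r_1 = 32 (mod 121)

Hensel: r_{i+1} = r_i − f(r_i)/f′(r_i) mod 11^{i+2}, where f′(x) = 3x². Iterate:
  r_0 = 10 (mod 11)
  r_1 = 32 (mod 121)
Final: r = 32 with f(r) ≡ 0 mod 11^2.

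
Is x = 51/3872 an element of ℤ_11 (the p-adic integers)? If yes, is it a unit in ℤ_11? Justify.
x ∉ ℤ_11 (v_11(x) = -2 < 0)

ℤ_11 = {x ∈ ℚ_11 : v_11(x) ≥ 0} and ℤ_11^× = {x ∈ ℤ_11 : v_11(x) = 0}. Here v_11(51/3872) = v_11(num) − v_11(den) = -2; compare against these criteria.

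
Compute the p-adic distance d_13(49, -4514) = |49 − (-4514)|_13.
d_13(49, -4514) = 1/169

Step 1 — x − y = 49 − (-4514) = 4563. Step 2 — v_13(4563) = 2 (factor: 4563 = (13^2 · 27); the sign does not affect v_p). Step 3 — |x − y|_13 = 13^{-2} = 1/169.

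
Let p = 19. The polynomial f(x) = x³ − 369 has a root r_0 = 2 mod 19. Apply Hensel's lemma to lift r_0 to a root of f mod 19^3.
r_2 = 2890 (mod 6859)

Hensel: r_{i+1} = r_i − f(r_i)/f′(r_i) mod 19^{i+2}, where f′(x) = 3x². Iterate:
  r_0 = 2 (mod 19)
  r_1 = 2 (mod 361)
  r_2 = 2890 (mod 6859)
Final: r = 2890 with f(r) ≡ 0 mod 19^3.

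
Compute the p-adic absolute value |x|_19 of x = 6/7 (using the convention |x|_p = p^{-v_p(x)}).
|6/7|_19 = 1

Step 1 — compute v_19(x) by factoring powers of 19 out of the numerator and denominator: v_19(6/7) = 0. Step 2 — apply |x|_p = p^{-v_p(x)} = 19^{0} = 1.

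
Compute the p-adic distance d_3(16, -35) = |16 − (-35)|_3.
d_3(16, -35) = 1/3

Step 1 — x − y = 16 − (-35) = 51. Step 2 — v_3(51) = 1 (factor: 51 = (3^1 · 17); the sign does not affect v_p). Step 3 — |x − y|_3 = 3^{-1} = 1/3.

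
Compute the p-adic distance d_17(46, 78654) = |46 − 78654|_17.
d_17(46, 78654) = 1/4913

Step 1 — x − y = 46 − 78654 = -78608. Step 2 — v_17(-78608) = 3 (factor: -78608 = −(17^3 · 16); the sign does not affect v_p). Step 3 — |x − y|_17 = 17^{-3} = 1/4913.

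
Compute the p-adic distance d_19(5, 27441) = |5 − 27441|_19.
d_19(5, 27441) = 1/6859

Step 1 — x − y = 5 − 27441 = -27436. Step 2 — v_19(-27436) = 3 (factor: -27436 = −(19^3 · 4); the sign does not affect v_p). Step 3 — |x − y|_19 = 19^{-3} = 1/6859.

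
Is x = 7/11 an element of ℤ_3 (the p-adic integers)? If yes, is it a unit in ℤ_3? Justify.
x ∈ ℤ_3^× (unit); v_3(x) = 0

ℤ_3 = {x ∈ ℚ_3 : v_3(x) ≥ 0} and ℤ_3^× = {x ∈ ℤ_3 : v_3(x) = 0}. Here v_3(7/11) = v_3(num) − v_3(den) = 0; compare against these criteria.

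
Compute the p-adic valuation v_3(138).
v_3(138) = 1

v_3(n) is the largest exponent k such that 3^k divides n. Factor out: 138 = 3^1 · 46. (Sign doesn't affect v_p.) So v_3(138) = 1.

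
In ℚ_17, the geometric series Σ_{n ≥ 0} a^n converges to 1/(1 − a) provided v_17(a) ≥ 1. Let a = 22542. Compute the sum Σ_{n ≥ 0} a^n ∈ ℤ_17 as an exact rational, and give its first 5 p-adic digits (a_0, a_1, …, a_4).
Σ a^n = 1/(1 − a) = -1/22541;  first 5 digits = (1, 0, 10, 4, 15)

v_17(a) = 2 ≥ 1, so the series converges in ℤ_17 to 1/(1 − a) = 1/(1 − 22542) = -1/22541. Expand this rational in ℤ_17: compute digits iteratively via d_i = x_i mod 17, x_{i+1} = (x_i − d_i)/17. The first 5 digits are (1, 0, 10, 4, 15).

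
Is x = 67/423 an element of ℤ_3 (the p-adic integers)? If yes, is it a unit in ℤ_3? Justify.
x ∉ ℤ_3 (v_3(x) = -2 < 0)

ℤ_3 = {x ∈ ℚ_3 : v_3(x) ≥ 0} and ℤ_3^× = {x ∈ ℤ_3 : v_3(x) = 0}. Here v_3(67/423) = v_3(num) − v_3(den) = -2; compare against these criteria.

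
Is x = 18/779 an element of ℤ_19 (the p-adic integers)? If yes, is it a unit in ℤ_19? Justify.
x ∉ ℤ_19 (v_19(x) = -1 < 0)

ℤ_19 = {x ∈ ℚ_19 : v_19(x) ≥ 0} and ℤ_19^× = {x ∈ ℤ_19 : v_19(x) = 0}. Here v_19(18/779) = v_19(num) − v_19(den) = -1; compare against these criteria.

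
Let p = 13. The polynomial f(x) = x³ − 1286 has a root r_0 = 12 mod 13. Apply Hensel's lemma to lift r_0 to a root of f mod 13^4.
r_3 = 21891 (mod 28561)

Hensel: r_{i+1} = r_i − f(r_i)/f′(r_i) mod 13^{i+2}, where f′(x) = 3x². Iterate:
  r_0 = 12 (mod 13)
  r_1 = 90 (mod 169)
  r_2 = 2118 (mod 2197)
  r_3 = 21891 (mod 28561)
Final: r = 21891 with f(r) ≡ 0 mod 13^4.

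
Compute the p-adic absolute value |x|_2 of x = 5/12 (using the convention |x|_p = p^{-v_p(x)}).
|5/12|_2 = 4

Step 1 — compute v_2(x) by factoring powers of 2 out of the numerator and denominator: v_2(5/12) = -2. Step 2 — apply |x|_p = p^{-v_p(x)} = 2^{2} = 4.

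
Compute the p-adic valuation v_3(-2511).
v_3(-2511) = 4

v_3(n) is the largest exponent k such that 3^k divides n. Factor out: -2511 = -3^4 · 31. (Sign doesn't affect v_p.) So v_3(-2511) = 4.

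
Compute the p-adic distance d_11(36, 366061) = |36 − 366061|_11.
d_11(36, 366061) = 1/14641

Step 1 — x − y = 36 − 366061 = -366025. Step 2 — v_11(-366025) = 4 (factor: -366025 = −(11^4 · 25); the sign does not affect v_p). Step 3 — |x − y|_11 = 11^{-4} = 1/14641.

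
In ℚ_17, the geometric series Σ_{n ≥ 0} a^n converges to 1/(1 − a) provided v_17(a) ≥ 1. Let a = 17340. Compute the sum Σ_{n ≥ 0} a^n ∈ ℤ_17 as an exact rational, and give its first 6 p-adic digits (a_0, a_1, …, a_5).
Σ a^n = 1/(1 − a) = -1/17339;  first 6 digits = (1, 0, 9, 3, 13, 7)

v_17(a) = 2 ≥ 1, so the series converges in ℤ_17 to 1/(1 − a) = 1/(1 − 17340) = -1/17339. Expand this rational in ℤ_17: compute digits iteratively via d_i = x_i mod 17, x_{i+1} = (x_i − d_i)/17. The first 6 digits are (1, 0, 9, 3, 13, 7).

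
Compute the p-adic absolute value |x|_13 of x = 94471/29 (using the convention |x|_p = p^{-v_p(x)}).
|94471/29|_13 = 1/2197

Step 1 — compute v_13(x) by factoring powers of 13 out of the numerator and denominator: v_13(94471/29) = 3. Step 2 — apply |x|_p = p^{-v_p(x)} = 13^{-3} = 1/2197.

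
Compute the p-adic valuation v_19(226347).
v_19(226347) = 3

v_19(n) is the largest exponent k such that 19^k divides n. Factor out: 226347 = 19^3 · 33. (Sign doesn't affect v_p.) So v_19(226347) = 3.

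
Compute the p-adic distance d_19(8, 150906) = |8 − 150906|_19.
d_19(8, 150906) = 1/6859

Step 1 — x − y = 8 − 150906 = -150898. Step 2 — v_19(-150898) = 3 (factor: -150898 = −(19^3 · 22); the sign does not affect v_p). Step 3 — |x − y|_19 = 19^{-3} = 1/6859.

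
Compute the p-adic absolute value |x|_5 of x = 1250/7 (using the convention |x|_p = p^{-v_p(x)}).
|1250/7|_5 = 1/625

Step 1 — compute v_5(x) by factoring powers of 5 out of the numerator and denominator: v_5(1250/7) = 4. Step 2 — apply |x|_p = p^{-v_p(x)} = 5^{-4} = 1/625.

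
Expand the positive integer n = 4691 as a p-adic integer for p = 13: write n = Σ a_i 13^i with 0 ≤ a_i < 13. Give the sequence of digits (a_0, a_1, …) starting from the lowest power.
(a_0, a_1, …) = (11, 9, 1, 2)

Repeated division by 13 gives the digits low-to-high: 4691 = 11 + 9·13^1 + 1·13^2 + 2·13^3. Digit sequence: (11, 9, 1, 2).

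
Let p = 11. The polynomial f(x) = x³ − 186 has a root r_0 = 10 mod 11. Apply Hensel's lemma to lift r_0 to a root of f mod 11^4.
r_3 = 10306 (mod 14641)

Hensel: r_{i+1} = r_i − f(r_i)/f′(r_i) mod 11^{i+2}, where f′(x) = 3x². Iterate:
  r_0 = 10 (mod 11)
  r_1 = 21 (mod 121)
  r_2 = 989 (mod 1331)
  r_3 = 10306 (mod 14641)
Final: r = 10306 with f(r) ≡ 0 mod 11^4.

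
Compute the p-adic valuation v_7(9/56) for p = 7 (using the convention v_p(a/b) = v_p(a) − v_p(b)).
v_7(9/56) = -1

Factor powers of 7 from the numerator and denominator of the reduced fraction: 9 = 7^0 · 9 and 56 = 7^1 · 8. Apply v_p(a/b) = v_p(a) − v_p(b): v_7(9/56) = 0 − 1 = -1.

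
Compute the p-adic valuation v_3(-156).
v_3(-156) = 1

v_3(n) is the largest exponent k such that 3^k divides n. Factor out: -156 = -3^1 · 52. (Sign doesn't affect v_p.) So v_3(-156) = 1.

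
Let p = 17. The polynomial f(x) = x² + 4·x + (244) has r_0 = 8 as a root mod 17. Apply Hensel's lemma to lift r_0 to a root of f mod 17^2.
r_1 = 280 (mod 289)

Hensel: r_{i+1} = r_i − f(r_i)·(f′(r_i))^{-1} mod 17^{i+2}, f′(x) = 2x + 4. Iterate:
  r_0 = 8 (mod 17)
  r_1 = 280 (mod 289)
Final: r = 280 satisfies f(r) ≡ 0 mod 17^2.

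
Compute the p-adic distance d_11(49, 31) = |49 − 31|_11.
d_11(49, 31) = 1

Step 1 — x − y = 49 − 31 = 18. Step 2 — v_11(18) = 0 (factor: 18 = (11^0 · 18); the sign does not affect v_p). Step 3 — |x − y|_11 = 11^{0} = 1.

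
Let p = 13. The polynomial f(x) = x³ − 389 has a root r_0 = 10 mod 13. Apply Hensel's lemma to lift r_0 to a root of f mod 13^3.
r_2 = 413 (mod 2197)

Hensel: r_{i+1} = r_i − f(r_i)/f′(r_i) mod 13^{i+2}, where f′(x) = 3x². Iterate:
  r_0 = 10 (mod 13)
  r_1 = 75 (mod 169)
  r_2 = 413 (mod 2197)
Final: r = 413 with f(r) ≡ 0 mod 13^3.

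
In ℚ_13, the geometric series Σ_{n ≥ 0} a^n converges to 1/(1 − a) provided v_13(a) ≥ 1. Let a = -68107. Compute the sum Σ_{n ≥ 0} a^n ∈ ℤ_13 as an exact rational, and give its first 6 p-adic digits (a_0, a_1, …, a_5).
Σ a^n = 1/(1 − a) = 1/68108;  first 6 digits = (1, 0, 0, 8, 10, 12)

v_13(a) = 3 ≥ 1, so the series converges in ℤ_13 to 1/(1 − a) = 1/(1 − (-68107)) = 1/68108. Expand this rational in ℤ_13: compute digits iteratively via d_i = x_i mod 13, x_{i+1} = (x_i − d_i)/13. The first 6 digits are (1, 0, 0, 8, 10, 12).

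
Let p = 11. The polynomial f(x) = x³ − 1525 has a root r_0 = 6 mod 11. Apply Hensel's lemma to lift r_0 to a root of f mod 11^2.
r_1 = 17 (mod 121)

Hensel: r_{i+1} = r_i − f(r_i)/f′(r_i) mod 11^{i+2}, where f′(x) = 3x². Iterate:
  r_0 = 6 (mod 11)
  r_1 = 17 (mod 121)
Final: r = 17 with f(r) ≡ 0 mod 11^2.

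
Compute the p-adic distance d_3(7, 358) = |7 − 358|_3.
d_3(7, 358) = 1/27

Step 1 — x − y = 7 − 358 = -351. Step 2 — v_3(-351) = 3 (factor: -351 = −(3^3 · 13); the sign does not affect v_p). Step 3 — |x − y|_3 = 3^{-3} = 1/27.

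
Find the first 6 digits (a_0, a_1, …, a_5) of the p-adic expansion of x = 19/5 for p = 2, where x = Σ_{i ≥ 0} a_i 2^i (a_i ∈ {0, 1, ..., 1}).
(a_0, …, a_5) = (1, 1, 1, 0, 1, 1)

v_2(19/5) = 0 (numerator and denominator both coprime to 2), so x ∈ ℤ_2^×. Compute digits iteratively via a_i = x_i mod 2, x_{i+1} = (x_i − a_i)/2, with x_0 = x:
  x_0 = 19/5;  a_0 = 1;  x_1 = (x_0 − 1)/2 = 7/5
  x_1 = 7/5;  a_1 = 1;  x_2 = (x_1 − 1)/2 = 1/5
  x_2 = 1/5;  a_2 = 1;  x_3 = (x_2 − 1)/2 = -2/5
  x_3 = -2/5;  a_3 = 0;  x_4 = (x_3 − 0)/2 = -1/5
  x_4 = -1/5;  a_4 = 1;  x_5 = (x_4 − 1)/2 = -3/5
  x_5 = -3/5;  a_5 = 1;  x_6 = (x_5 − 1)/2 = -4/5
Digits: (1, 1, 1, 0, 1, 1).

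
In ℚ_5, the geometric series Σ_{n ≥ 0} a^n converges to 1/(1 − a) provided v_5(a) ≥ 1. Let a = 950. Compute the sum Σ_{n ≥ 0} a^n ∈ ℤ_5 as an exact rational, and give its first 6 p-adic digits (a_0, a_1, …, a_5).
Σ a^n = 1/(1 − a) = -1/949;  first 6 digits = (1, 0, 3, 2, 0, 4)

v_5(a) = 2 ≥ 1, so the series converges in ℤ_5 to 1/(1 − a) = 1/(1 − 950) = -1/949. Expand this rational in ℤ_5: compute digits iteratively via d_i = x_i mod 5, x_{i+1} = (x_i − d_i)/5. The first 6 digits are (1, 0, 3, 2, 0, 4).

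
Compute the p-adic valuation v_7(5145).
v_7(5145) = 3

v_7(n) is the largest exponent k such that 7^k divides n. Factor out: 5145 = 7^3 · 15. (Sign doesn't affect v_p.) So v_7(5145) = 3.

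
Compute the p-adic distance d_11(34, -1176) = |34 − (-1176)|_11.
d_11(34, -1176) = 1/121

Step 1 — x − y = 34 − (-1176) = 1210. Step 2 — v_11(1210) = 2 (factor: 1210 = (11^2 · 10); the sign does not affect v_p). Step 3 — |x − y|_11 = 11^{-2} = 1/121.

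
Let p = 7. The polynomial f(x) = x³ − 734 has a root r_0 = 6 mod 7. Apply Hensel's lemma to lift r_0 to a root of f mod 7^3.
r_2 = 244 (mod 343)

Hensel: r_{i+1} = r_i − f(r_i)/f′(r_i) mod 7^{i+2}, where f′(x) = 3x². Iterate:
  r_0 = 6 (mod 7)
  r_1 = 48 (mod 49)
  r_2 = 244 (mod 343)
Final: r = 244 with f(r) ≡ 0 mod 7^3.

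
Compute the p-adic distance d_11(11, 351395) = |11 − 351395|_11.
d_11(11, 351395) = 1/14641

Step 1 — x − y = 11 − 351395 = -351384. Step 2 — v_11(-351384) = 4 (factor: -351384 = −(11^4 · 24); the sign does not affect v_p). Step 3 — |x − y|_11 = 11^{-4} = 1/14641.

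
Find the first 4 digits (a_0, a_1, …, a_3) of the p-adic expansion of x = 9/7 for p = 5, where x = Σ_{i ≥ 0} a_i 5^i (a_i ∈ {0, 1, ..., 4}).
(a_0, …, a_3) = (2, 2, 1, 4)

v_5(9/7) = 0 (numerator and denominator both coprime to 5), so x ∈ ℤ_5^×. Compute digits iteratively via a_i = x_i mod 5, x_{i+1} = (x_i − a_i)/5, with x_0 = x:
  x_0 = 9/7;  a_0 = 2;  x_1 = (x_0 − 2)/5 = -1/7
  x_1 = -1/7;  a_1 = 2;  x_2 = (x_1 − 2)/5 = -3/7
  x_2 = -3/7;  a_2 = 1;  x_3 = (x_2 − 1)/5 = -2/7
  x_3 = -2/7;  a_3 = 4;  x_4 = (x_3 − 4)/5 = -6/7
Digits: (2, 2, 1, 4).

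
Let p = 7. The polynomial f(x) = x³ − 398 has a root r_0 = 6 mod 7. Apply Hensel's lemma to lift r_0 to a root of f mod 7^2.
r_1 = 34 (mod 49)

Hensel: r_{i+1} = r_i − f(r_i)/f′(r_i) mod 7^{i+2}, where f′(x) = 3x². Iterate:
  r_0 = 6 (mod 7)
  r_1 = 34 (mod 49)
Final: r = 34 with f(r) ≡ 0 mod 7^2.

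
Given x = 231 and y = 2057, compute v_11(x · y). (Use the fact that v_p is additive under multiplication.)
v_11(475167) = 3

v_p(x) = 1 (factor: 231 = 11^1 · 21); v_p(y) = 2 (factor: 2057 = 11^2 · 17). Additivity: v_p(xy) = v_p(x) + v_p(y) = 1 + 2 = 3. (Direct check: xy = 475167 = 11^3 · (357).)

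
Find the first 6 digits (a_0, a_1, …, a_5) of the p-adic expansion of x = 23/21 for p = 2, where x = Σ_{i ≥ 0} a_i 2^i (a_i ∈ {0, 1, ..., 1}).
(a_0, …, a_5) = (1, 1, 0, 1, 1, 1)

v_2(23/21) = 0 (numerator and denominator both coprime to 2), so x ∈ ℤ_2^×. Compute digits iteratively via a_i = x_i mod 2, x_{i+1} = (x_i − a_i)/2, with x_0 = x:
  x_0 = 23/21;  a_0 = 1;  x_1 = (x_0 − 1)/2 = 1/21
  x_1 = 1/21;  a_1 = 1;  x_2 = (x_1 − 1)/2 = -10/21
  x_2 = -10/21;  a_2 = 0;  x_3 = (x_2 − 0)/2 = -5/21
  x_3 = -5/21;  a_3 = 1;  x_4 = (x_3 − 1)/2 = -13/21
  x_4 = -13/21;  a_4 = 1;  x_5 = (x_4 − 1)/2 = -17/21
  x_5 = -17/21;  a_5 = 1;  x_6 = (x_5 − 1)/2 = -19/21
Digits: (1, 1, 0, 1, 1, 1).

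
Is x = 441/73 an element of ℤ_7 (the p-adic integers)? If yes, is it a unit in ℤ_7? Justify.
x ∈ ℤ_7 but not a unit; v_7(x) = 2 > 0

ℤ_7 = {x ∈ ℚ_7 : v_7(x) ≥ 0} and ℤ_7^× = {x ∈ ℤ_7 : v_7(x) = 0}. Here v_7(441/73) = v_7(num) − v_7(den) = 2; compare against these criteria.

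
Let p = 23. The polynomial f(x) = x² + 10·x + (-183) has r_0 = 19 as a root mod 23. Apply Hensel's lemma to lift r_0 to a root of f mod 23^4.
r_3 = 181811 (mod 279841)

Hensel: r_{i+1} = r_i − f(r_i)·(f′(r_i))^{-1} mod 23^{i+2}, f′(x) = 2x + 10. Iterate:
  r_0 = 19 (mod 23)
  r_1 = 364 (mod 529)
  r_2 = 11473 (mod 12167)
  r_3 = 181811 (mod 279841)
Final: r = 181811 satisfies f(r) ≡ 0 mod 23^4.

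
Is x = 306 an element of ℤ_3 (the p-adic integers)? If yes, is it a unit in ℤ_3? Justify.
x ∈ ℤ_3 but not a unit; v_3(x) = 2 > 0

ℤ_3 = {x ∈ ℚ_3 : v_3(x) ≥ 0} and ℤ_3^× = {x ∈ ℤ_3 : v_3(x) = 0}. Here v_3(306) = v_3(num) − v_3(den) = 2; compare against these criteria.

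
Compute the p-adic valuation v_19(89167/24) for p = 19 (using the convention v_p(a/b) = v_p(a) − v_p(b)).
v_19(89167/24) = 3

Factor powers of 19 from the numerator and denominator of the reduced fraction: 89167 = 19^3 · 13 and 24 = 19^0 · 24. Apply v_p(a/b) = v_p(a) − v_p(b): v_19(89167/24) = 3 − 0 = 3.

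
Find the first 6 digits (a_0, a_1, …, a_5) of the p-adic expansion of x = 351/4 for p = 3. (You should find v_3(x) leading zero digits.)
(a_0, …, a_5) = (0, 0, 0, 1, 0, 1)

v_3(351/4) = 3, so a_0 = ... = a_2 = 0. Factor out: x = 3^3 · u with u = 13/4 a unit in ℤ_3. Expand u iteratively via a_{v+i} = u_i mod 3, u_{i+1} = (u_i − a_{v+i})/3:
  u_0 = 13/4;  a_3 = 1;  u_1 = (u_0 − 1)/3 = 3/4
  u_1 = 3/4;  a_4 = 0;  u_2 = (u_1 − 0)/3 = 1/4
  u_2 = 1/4;  a_5 = 1;  u_3 = (u_2 − 1)/3 = -1/4
Digits: (0, 0, 0, 1, 0, 1).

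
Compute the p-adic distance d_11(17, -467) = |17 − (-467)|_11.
d_11(17, -467) = 1/121

Step 1 — x − y = 17 − (-467) = 484. Step 2 — v_11(484) = 2 (factor: 484 = (11^2 · 4); the sign does not affect v_p). Step 3 — |x − y|_11 = 11^{-2} = 1/121.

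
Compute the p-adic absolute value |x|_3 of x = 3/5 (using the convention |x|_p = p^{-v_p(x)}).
|3/5|_3 = 1/3

Step 1 — compute v_3(x) by factoring powers of 3 out of the numerator and denominator: v_3(3/5) = 1. Step 2 — apply |x|_p = p^{-v_p(x)} = 3^{-1} = 1/3.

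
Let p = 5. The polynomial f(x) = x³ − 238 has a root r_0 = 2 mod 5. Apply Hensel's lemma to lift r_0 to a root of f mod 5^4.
r_3 = 367 (mod 625)

Hensel: r_{i+1} = r_i − f(r_i)/f′(r_i) mod 5^{i+2}, where f′(x) = 3x². Iterate:
  r_0 = 2 (mod 5)
  r_1 = 17 (mod 25)
  r_2 = 117 (mod 125)
  r_3 = 367 (mod 625)
Final: r = 367 with f(r) ≡ 0 mod 5^4.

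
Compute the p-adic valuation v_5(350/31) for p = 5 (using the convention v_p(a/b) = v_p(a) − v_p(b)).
v_5(350/31) = 2

Factor powers of 5 from the numerator and denominator of the reduced fraction: 350 = 5^2 · 14 and 31 = 5^0 · 31. Apply v_p(a/b) = v_p(a) − v_p(b): v_5(350/31) = 2 − 0 = 2.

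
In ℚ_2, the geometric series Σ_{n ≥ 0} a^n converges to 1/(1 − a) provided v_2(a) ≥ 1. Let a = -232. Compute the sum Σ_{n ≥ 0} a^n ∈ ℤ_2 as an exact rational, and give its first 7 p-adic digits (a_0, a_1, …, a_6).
Σ a^n = 1/(1 − a) = 1/233;  first 7 digits = (1, 0, 0, 1, 1, 0, 1)

v_2(a) = 3 ≥ 1, so the series converges in ℤ_2 to 1/(1 − a) = 1/(1 − (-232)) = 1/233. Expand this rational in ℤ_2: compute digits iteratively via d_i = x_i mod 2, x_{i+1} = (x_i − d_i)/2. The first 7 digits are (1, 0, 0, 1, 1, 0, 1).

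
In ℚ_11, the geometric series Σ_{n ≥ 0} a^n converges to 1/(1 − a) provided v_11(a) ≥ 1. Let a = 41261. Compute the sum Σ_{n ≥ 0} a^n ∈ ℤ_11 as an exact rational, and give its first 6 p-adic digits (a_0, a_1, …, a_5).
Σ a^n = 1/(1 − a) = -1/41260;  first 6 digits = (1, 0, 0, 9, 2, 0)

v_11(a) = 3 ≥ 1, so the series converges in ℤ_11 to 1/(1 − a) = 1/(1 − 41261) = -1/41260. Expand this rational in ℤ_11: compute digits iteratively via d_i = x_i mod 11, x_{i+1} = (x_i − d_i)/11. The first 6 digits are (1, 0, 0, 9, 2, 0).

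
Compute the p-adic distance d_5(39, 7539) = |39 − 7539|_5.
d_5(39, 7539) = 1/625

Step 1 — x − y = 39 − 7539 = -7500. Step 2 — v_5(-7500) = 4 (factor: -7500 = −(5^4 · 12); the sign does not affect v_p). Step 3 — |x − y|_5 = 5^{-4} = 1/625.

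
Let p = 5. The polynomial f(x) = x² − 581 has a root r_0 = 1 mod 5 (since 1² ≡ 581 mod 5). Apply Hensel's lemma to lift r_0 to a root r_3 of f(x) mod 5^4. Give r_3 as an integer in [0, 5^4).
r_3 = 241 (mod 625)

Hensel's recurrence: r_{i+1} = r_i − f(r_i)·(f′(r_i))^{-1} mod 5^{i+2}, with f′(x) = 2x. Iterate:
  r_0 = 1 (mod 5)
  r_1 = 16 (mod 25)
  r_2 = 116 (mod 125)
  r_3 = 241 (mod 625)
Final: r_3 = 241, and one checks f(r_3) ≡ 0 mod 5^4.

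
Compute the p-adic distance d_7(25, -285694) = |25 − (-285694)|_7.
d_7(25, -285694) = 1/16807

Step 1 — x − y = 25 − (-285694) = 285719. Step 2 — v_7(285719) = 5 (factor: 285719 = (7^5 · 17); the sign does not affect v_p). Step 3 — |x − y|_7 = 7^{-5} = 1/16807.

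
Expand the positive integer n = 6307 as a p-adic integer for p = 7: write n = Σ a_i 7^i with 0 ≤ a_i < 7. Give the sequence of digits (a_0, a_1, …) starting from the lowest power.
(a_0, a_1, …) = (0, 5, 2, 4, 2)

Repeated division by 7 gives the digits low-to-high: 6307 = 5·7^1 + 2·7^2 + 4·7^3 + 2·7^4. Digit sequence: (0, 5, 2, 4, 2).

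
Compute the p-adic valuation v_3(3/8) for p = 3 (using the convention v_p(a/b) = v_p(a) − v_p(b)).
v_3(3/8) = 1

Factor powers of 3 from the numerator and denominator of the reduced fraction: 3 = 3^1 · 1 and 8 = 3^0 · 8. Apply v_p(a/b) = v_p(a) − v_p(b): v_3(3/8) = 1 − 0 = 1.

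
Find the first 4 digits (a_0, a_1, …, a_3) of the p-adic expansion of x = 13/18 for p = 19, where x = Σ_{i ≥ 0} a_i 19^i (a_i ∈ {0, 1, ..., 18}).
(a_0, …, a_3) = (6, 5, 5, 5)

v_19(13/18) = 0 (numerator and denominator both coprime to 19), so x ∈ ℤ_19^×. Compute digits iteratively via a_i = x_i mod 19, x_{i+1} = (x_i − a_i)/19, with x_0 = x:
  x_0 = 13/18;  a_0 = 6;  x_1 = (x_0 − 6)/19 = -5/18
  x_1 = -5/18;  a_1 = 5;  x_2 = (x_1 − 5)/19 = -5/18
  x_2 = -5/18;  a_2 = 5;  x_3 = (x_2 − 5)/19 = -5/18
  x_3 = -5/18;  a_3 = 5;  x_4 = (x_3 − 5)/19 = -5/18
Digits: (6, 5, 5, 5).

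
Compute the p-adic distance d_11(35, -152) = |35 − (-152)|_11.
d_11(35, -152) = 1/11

Step 1 — x − y = 35 − (-152) = 187. Step 2 — v_11(187) = 1 (factor: 187 = (11^1 · 17); the sign does not affect v_p). Step 3 — |x − y|_11 = 11^{-1} = 1/11.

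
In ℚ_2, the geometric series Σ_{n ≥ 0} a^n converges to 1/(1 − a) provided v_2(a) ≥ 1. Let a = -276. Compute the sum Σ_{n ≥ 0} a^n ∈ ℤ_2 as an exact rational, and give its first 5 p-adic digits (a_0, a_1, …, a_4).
Σ a^n = 1/(1 − a) = 1/277;  first 5 digits = (1, 0, 1, 1, 1)

v_2(a) = 2 ≥ 1, so the series converges in ℤ_2 to 1/(1 − a) = 1/(1 − (-276)) = 1/277. Expand this rational in ℤ_2: compute digits iteratively via d_i = x_i mod 2, x_{i+1} = (x_i − d_i)/2. The first 5 digits are (1, 0, 1, 1, 1).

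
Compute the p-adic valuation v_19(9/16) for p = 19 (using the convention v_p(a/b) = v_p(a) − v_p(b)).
v_19(9/16) = 0

Factor powers of 19 from the numerator and denominator of the reduced fraction: 9 = 19^0 · 9 and 16 = 19^0 · 16. Apply v_p(a/b) = v_p(a) − v_p(b): v_19(9/16) = 0 − 0 = 0.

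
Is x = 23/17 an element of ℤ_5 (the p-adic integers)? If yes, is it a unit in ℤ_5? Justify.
x ∈ ℤ_5^× (unit); v_5(x) = 0

ℤ_5 = {x ∈ ℚ_5 : v_5(x) ≥ 0} and ℤ_5^× = {x ∈ ℤ_5 : v_5(x) = 0}. Here v_5(23/17) = v_5(num) − v_5(den) = 0; compare against these criteria.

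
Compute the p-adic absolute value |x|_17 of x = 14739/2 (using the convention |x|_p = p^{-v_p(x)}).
|14739/2|_17 = 1/4913

Step 1 — compute v_17(x) by factoring powers of 17 out of the numerator and denominator: v_17(14739/2) = 3. Step 2 — apply |x|_p = p^{-v_p(x)} = 17^{-3} = 1/4913.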